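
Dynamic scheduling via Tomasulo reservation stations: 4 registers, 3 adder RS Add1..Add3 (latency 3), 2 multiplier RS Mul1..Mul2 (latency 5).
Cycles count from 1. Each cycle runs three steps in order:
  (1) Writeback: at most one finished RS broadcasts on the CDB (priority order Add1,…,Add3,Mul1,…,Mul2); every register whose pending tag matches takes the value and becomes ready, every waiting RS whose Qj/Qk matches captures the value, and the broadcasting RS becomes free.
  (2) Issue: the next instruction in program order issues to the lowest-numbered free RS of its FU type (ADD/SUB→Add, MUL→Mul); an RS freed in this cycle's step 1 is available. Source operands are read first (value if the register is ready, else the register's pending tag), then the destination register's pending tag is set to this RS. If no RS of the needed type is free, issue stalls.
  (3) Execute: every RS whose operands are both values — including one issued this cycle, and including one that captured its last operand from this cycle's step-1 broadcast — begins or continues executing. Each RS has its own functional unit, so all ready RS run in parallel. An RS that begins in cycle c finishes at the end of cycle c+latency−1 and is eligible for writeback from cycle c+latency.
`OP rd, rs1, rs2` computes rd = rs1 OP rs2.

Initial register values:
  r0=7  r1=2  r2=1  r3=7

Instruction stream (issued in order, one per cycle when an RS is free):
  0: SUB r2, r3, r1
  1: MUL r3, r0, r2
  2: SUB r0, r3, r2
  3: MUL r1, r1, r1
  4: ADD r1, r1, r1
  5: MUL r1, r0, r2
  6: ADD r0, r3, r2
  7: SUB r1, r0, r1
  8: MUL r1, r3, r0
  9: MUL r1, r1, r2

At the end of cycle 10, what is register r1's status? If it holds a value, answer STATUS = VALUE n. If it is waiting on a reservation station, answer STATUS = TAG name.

STATUS = TAG Mul1

c1: issue SUB r2<-Add1 | r0:7,r1:2,r2:Add1,r3:7
c2: issue MUL r3<-Mul1 | r0:7,r1:2,r2:Add1,r3:Mul1
c3: issue SUB r0<-Add2 | r0:Add2,r1:2,r2:Add1,r3:Mul1
c4: CDB Add1=5; issue MUL r1<-Mul2 | r0:Add2,r1:Mul2,r2:5,r3:Mul1
c5: issue ADD r1<-Add1 | r0:Add2,r1:Add1,r2:5,r3:Mul1
c6: stall | r0:Add2,r1:Add1,r2:5,r3:Mul1
c7: stall | r0:Add2,r1:Add1,r2:5,r3:Mul1
c8: stall | r0:Add2,r1:Add1,r2:5,r3:Mul1
c9: CDB Mul1=35; issue MUL r1<-Mul1 | r0:Add2,r1:Mul1,r2:5,r3:35
c10: CDB Mul2=4; issue ADD r0<-Add3 | r0:Add3,r1:Mul1,r2:5,r3:35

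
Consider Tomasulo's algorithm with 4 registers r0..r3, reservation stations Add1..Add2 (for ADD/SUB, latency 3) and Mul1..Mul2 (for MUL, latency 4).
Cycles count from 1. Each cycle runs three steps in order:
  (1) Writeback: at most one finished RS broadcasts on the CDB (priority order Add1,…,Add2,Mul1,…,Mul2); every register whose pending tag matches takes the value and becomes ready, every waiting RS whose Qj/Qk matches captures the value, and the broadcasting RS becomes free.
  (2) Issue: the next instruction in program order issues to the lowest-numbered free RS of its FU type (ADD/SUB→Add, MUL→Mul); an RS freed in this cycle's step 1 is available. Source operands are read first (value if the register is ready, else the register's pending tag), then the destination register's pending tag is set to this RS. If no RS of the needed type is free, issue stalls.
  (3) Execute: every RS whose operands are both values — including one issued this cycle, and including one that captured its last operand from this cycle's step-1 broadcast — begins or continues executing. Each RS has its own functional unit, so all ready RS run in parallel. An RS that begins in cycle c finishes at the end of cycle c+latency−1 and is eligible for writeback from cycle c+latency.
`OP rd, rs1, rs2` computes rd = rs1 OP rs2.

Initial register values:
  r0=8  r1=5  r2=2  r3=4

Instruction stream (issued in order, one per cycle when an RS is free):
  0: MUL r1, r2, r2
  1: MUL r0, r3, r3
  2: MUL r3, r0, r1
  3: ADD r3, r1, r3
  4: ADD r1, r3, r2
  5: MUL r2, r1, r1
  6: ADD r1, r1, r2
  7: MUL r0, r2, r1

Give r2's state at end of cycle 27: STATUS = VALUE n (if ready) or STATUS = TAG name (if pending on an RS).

cycle 1: issue MUL r1<-Mul1 // r0:8,r1:Mul1,r2:2,r3:4
cycle 2: issue MUL r0<-Mul2 // r0:Mul2,r1:Mul1,r2:2,r3:4
cycle 3: stall // r0:Mul2,r1:Mul1,r2:2,r3:4
cycle 4: stall // r0:Mul2,r1:Mul1,r2:2,r3:4
cycle 5: CDB Mul1=4; issue MUL r3<-Mul1 // r0:Mul2,r1:4,r2:2,r3:Mul1
cycle 6: CDB Mul2=16; issue ADD r3<-Add1 // r0:16,r1:4,r2:2,r3:Add1
cycle 7: issue ADD r1<-Add2 // r0:16,r1:Add2,r2:2,r3:Add1
cycle 8: issue MUL r2<-Mul2 // r0:16,r1:Add2,r2:Mul2,r3:Add1
cycle 9: stall // r0:16,r1:Add2,r2:Mul2,r3:Add1
cycle 10: CDB Mul1=64; stall // r0:16,r1:Add2,r2:Mul2,r3:Add1
cycle 11: stall // r0:16,r1:Add2,r2:Mul2,r3:Add1
cycle 12: stall // r0:16,r1:Add2,r2:Mul2,r3:Add1
cycle 13: CDB Add1=68; issue ADD r1<-Add1 // r0:16,r1:Add1,r2:Mul2,r3:68
cycle 14: issue MUL r0<-Mul1 // r0:Mul1,r1:Add1,r2:Mul2,r3:68
cycle 15: - // r0:Mul1,r1:Add1,r2:Mul2,r3:68
cycle 16: CDB Add2=70 // r0:Mul1,r1:Add1,r2:Mul2,r3:68
cycle 17: - // r0:Mul1,r1:Add1,r2:Mul2,r3:68
cycle 18: - // r0:Mul1,r1:Add1,r2:Mul2,r3:68
cycle 19: - // r0:Mul1,r1:Add1,r2:Mul2,r3:68
cycle 20: CDB Mul2=4900 // r0:Mul1,r1:Add1,r2:4900,r3:68
cycle 21: - // r0:Mul1,r1:Add1,r2:4900,r3:68
cycle 22: - // r0:Mul1,r1:Add1,r2:4900,r3:68
cycle 23: CDB Add1=4970 // r0:Mul1,r1:4970,r2:4900,r3:68
cycle 24: - // r0:Mul1,r1:4970,r2:4900,r3:68
cycle 25: - // r0:Mul1,r1:4970,r2:4900,r3:68
cycle 26: - // r0:Mul1,r1:4970,r2:4900,r3:68
cycle 27: CDB Mul1=24353000 // r0:24353000,r1:4970,r2:4900,r3:68

STATUS = VALUE 4900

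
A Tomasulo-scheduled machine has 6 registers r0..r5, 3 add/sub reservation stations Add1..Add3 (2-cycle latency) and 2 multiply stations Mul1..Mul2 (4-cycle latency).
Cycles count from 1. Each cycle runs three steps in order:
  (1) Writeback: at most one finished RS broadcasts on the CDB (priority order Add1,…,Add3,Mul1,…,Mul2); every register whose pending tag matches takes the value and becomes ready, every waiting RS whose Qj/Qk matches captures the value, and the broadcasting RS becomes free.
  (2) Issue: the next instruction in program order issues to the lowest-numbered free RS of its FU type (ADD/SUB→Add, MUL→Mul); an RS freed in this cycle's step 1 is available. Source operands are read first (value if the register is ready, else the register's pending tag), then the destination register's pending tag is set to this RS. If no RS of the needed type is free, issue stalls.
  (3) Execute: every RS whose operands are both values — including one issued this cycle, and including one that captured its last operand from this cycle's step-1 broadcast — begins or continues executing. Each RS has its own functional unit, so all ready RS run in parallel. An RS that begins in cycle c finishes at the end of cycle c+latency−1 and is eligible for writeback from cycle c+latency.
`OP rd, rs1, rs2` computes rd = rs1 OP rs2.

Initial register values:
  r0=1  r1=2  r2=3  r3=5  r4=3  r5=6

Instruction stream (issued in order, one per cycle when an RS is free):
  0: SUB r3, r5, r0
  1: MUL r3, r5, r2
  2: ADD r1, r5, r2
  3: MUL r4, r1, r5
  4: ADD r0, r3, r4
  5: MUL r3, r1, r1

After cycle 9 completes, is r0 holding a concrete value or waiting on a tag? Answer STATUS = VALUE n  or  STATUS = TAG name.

cycle 1: issue SUB r3<-Add1 // r0:1,r1:2,r2:3,r3:Add1,r4:3,r5:6
cycle 2: issue MUL r3<-Mul1 // r0:1,r1:2,r2:3,r3:Mul1,r4:3,r5:6
cycle 3: CDB Add1=5; issue ADD r1<-Add1 // r0:1,r1:Add1,r2:3,r3:Mul1,r4:3,r5:6
cycle 4: issue MUL r4<-Mul2 // r0:1,r1:Add1,r2:3,r3:Mul1,r4:Mul2,r5:6
cycle 5: CDB Add1=9; issue ADD r0<-Add1 // r0:Add1,r1:9,r2:3,r3:Mul1,r4:Mul2,r5:6
cycle 6: CDB Mul1=18; issue MUL r3<-Mul1 // r0:Add1,r1:9,r2:3,r3:Mul1,r4:Mul2,r5:6
cycle 7: - // r0:Add1,r1:9,r2:3,r3:Mul1,r4:Mul2,r5:6
cycle 8: - // r0:Add1,r1:9,r2:3,r3:Mul1,r4:Mul2,r5:6
cycle 9: CDB Mul2=54 // r0:Add1,r1:9,r2:3,r3:Mul1,r4:54,r5:6

STATUS = TAG Add1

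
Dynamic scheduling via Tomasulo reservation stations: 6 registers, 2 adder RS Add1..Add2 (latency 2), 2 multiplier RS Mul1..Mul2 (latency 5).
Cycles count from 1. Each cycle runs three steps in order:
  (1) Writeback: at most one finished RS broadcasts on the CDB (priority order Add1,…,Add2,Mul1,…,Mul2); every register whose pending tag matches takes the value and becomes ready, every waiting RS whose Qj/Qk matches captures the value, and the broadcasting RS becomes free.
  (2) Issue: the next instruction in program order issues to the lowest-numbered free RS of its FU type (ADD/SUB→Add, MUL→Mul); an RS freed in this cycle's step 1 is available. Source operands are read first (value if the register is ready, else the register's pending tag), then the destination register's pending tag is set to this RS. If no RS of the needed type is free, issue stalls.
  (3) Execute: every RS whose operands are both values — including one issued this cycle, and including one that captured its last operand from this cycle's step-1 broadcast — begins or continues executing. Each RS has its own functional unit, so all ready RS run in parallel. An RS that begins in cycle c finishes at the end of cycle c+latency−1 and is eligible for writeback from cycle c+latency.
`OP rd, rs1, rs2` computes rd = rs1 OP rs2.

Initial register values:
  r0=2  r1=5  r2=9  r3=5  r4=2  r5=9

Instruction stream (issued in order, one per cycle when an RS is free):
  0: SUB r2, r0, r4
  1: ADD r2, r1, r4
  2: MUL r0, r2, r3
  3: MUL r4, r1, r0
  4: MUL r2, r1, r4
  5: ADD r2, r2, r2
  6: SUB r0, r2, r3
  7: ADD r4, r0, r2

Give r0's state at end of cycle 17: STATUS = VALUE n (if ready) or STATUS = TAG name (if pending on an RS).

  c1: issue SUB r2<-Add1  regs: r0:2,r1:5,r2:Add1,r3:5,r4:2,r5:9
  c2: issue ADD r2<-Add2  regs: r0:2,r1:5,r2:Add2,r3:5,r4:2,r5:9
  c3: CDB Add1=0; issue MUL r0<-Mul1  regs: r0:Mul1,r1:5,r2:Add2,r3:5,r4:2,r5:9
  c4: CDB Add2=7; issue MUL r4<-Mul2  regs: r0:Mul1,r1:5,r2:7,r3:5,r4:Mul2,r5:9
  c5: stall  regs: r0:Mul1,r1:5,r2:7,r3:5,r4:Mul2,r5:9
  c6: stall  regs: r0:Mul1,r1:5,r2:7,r3:5,r4:Mul2,r5:9
  c7: stall  regs: r0:Mul1,r1:5,r2:7,r3:5,r4:Mul2,r5:9
  c8: stall  regs: r0:Mul1,r1:5,r2:7,r3:5,r4:Mul2,r5:9
  c9: CDB Mul1=35; issue MUL r2<-Mul1  regs: r0:35,r1:5,r2:Mul1,r3:5,r4:Mul2,r5:9
  c10: issue ADD r2<-Add1  regs: r0:35,r1:5,r2:Add1,r3:5,r4:Mul2,r5:9
  c11: issue SUB r0<-Add2  regs: r0:Add2,r1:5,r2:Add1,r3:5,r4:Mul2,r5:9
  c12: stall  regs: r0:Add2,r1:5,r2:Add1,r3:5,r4:Mul2,r5:9
  c13: stall  regs: r0:Add2,r1:5,r2:Add1,r3:5,r4:Mul2,r5:9
  c14: CDB Mul2=175; stall  regs: r0:Add2,r1:5,r2:Add1,r3:5,r4:175,r5:9
  c15: stall  regs: r0:Add2,r1:5,r2:Add1,r3:5,r4:175,r5:9
  c16: stall  regs: r0:Add2,r1:5,r2:Add1,r3:5,r4:175,r5:9
  c17: stall  regs: r0:Add2,r1:5,r2:Add1,r3:5,r4:175,r5:9

STATUS = TAG Add2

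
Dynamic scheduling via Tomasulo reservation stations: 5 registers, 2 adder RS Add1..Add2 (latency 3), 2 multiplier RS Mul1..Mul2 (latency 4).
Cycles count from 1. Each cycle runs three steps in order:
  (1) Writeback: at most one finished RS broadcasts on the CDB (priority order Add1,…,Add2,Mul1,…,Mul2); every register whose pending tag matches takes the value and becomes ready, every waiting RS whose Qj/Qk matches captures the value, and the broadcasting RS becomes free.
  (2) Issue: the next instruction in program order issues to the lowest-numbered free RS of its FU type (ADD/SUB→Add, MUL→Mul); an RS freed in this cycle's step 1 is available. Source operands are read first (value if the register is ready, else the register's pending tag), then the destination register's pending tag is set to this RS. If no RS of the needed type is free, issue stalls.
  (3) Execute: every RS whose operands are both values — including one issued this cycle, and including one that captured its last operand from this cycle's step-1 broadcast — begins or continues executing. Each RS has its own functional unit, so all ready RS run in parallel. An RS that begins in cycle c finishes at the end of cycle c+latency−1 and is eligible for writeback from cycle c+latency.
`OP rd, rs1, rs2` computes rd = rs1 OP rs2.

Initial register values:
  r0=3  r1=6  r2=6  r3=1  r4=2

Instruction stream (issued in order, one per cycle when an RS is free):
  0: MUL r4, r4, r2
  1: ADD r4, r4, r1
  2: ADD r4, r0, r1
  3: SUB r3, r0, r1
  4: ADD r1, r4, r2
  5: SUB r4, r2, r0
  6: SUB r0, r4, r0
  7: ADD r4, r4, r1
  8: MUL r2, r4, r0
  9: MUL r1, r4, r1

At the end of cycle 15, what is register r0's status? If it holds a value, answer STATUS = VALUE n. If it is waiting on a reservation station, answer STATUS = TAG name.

STATUS = VALUE 0

  c1: issue MUL r4<-Mul1  regs: r0:3,r1:6,r2:6,r3:1,r4:Mul1
  c2: issue ADD r4<-Add1  regs: r0:3,r1:6,r2:6,r3:1,r4:Add1
  c3: issue ADD r4<-Add2  regs: r0:3,r1:6,r2:6,r3:1,r4:Add2
  c4: stall  regs: r0:3,r1:6,r2:6,r3:1,r4:Add2
  c5: CDB Mul1=12; stall  regs: r0:3,r1:6,r2:6,r3:1,r4:Add2
  c6: CDB Add2=9; issue SUB r3<-Add2  regs: r0:3,r1:6,r2:6,r3:Add2,r4:9
  c7: stall  regs: r0:3,r1:6,r2:6,r3:Add2,r4:9
  c8: CDB Add1=18; issue ADD r1<-Add1  regs: r0:3,r1:Add1,r2:6,r3:Add2,r4:9
  c9: CDB Add2=-3; issue SUB r4<-Add2  regs: r0:3,r1:Add1,r2:6,r3:-3,r4:Add2
  c10: stall  regs: r0:3,r1:Add1,r2:6,r3:-3,r4:Add2
  c11: CDB Add1=15; issue SUB r0<-Add1  regs: r0:Add1,r1:15,r2:6,r3:-3,r4:Add2
  c12: CDB Add2=3; issue ADD r4<-Add2  regs: r0:Add1,r1:15,r2:6,r3:-3,r4:Add2
  c13: issue MUL r2<-Mul1  regs: r0:Add1,r1:15,r2:Mul1,r3:-3,r4:Add2
  c14: issue MUL r1<-Mul2  regs: r0:Add1,r1:Mul2,r2:Mul1,r3:-3,r4:Add2
  c15: CDB Add1=0  regs: r0:0,r1:Mul2,r2:Mul1,r3:-3,r4:Add2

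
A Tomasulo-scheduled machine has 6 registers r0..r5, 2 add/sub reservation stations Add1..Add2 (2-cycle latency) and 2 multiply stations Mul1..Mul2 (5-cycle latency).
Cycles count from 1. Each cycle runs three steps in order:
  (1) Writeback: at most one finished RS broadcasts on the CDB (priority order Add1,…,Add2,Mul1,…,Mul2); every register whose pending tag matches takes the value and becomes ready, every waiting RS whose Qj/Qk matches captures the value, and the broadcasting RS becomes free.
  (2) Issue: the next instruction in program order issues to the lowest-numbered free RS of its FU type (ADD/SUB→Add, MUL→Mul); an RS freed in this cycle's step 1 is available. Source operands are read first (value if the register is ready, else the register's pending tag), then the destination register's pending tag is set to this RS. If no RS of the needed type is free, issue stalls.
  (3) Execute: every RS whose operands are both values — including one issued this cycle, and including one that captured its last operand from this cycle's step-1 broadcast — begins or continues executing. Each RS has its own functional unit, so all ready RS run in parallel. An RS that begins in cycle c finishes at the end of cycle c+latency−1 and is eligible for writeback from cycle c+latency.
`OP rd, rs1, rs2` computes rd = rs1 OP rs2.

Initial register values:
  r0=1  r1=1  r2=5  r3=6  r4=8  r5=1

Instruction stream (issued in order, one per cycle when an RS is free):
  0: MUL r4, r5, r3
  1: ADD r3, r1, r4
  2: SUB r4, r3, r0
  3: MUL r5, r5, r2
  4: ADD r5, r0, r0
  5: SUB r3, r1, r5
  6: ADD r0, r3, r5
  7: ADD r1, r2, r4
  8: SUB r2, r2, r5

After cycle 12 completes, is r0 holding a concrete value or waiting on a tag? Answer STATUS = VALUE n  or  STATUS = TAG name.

cycle 1: issue MUL r4<-Mul1 // r0:1,r1:1,r2:5,r3:6,r4:Mul1,r5:1
cycle 2: issue ADD r3<-Add1 // r0:1,r1:1,r2:5,r3:Add1,r4:Mul1,r5:1
cycle 3: issue SUB r4<-Add2 // r0:1,r1:1,r2:5,r3:Add1,r4:Add2,r5:1
cycle 4: issue MUL r5<-Mul2 // r0:1,r1:1,r2:5,r3:Add1,r4:Add2,r5:Mul2
cycle 5: stall // r0:1,r1:1,r2:5,r3:Add1,r4:Add2,r5:Mul2
cycle 6: CDB Mul1=6; stall // r0:1,r1:1,r2:5,r3:Add1,r4:Add2,r5:Mul2
cycle 7: stall // r0:1,r1:1,r2:5,r3:Add1,r4:Add2,r5:Mul2
cycle 8: CDB Add1=7; issue ADD r5<-Add1 // r0:1,r1:1,r2:5,r3:7,r4:Add2,r5:Add1
cycle 9: CDB Mul2=5; stall // r0:1,r1:1,r2:5,r3:7,r4:Add2,r5:Add1
cycle 10: CDB Add1=2; issue SUB r3<-Add1 // r0:1,r1:1,r2:5,r3:Add1,r4:Add2,r5:2
cycle 11: CDB Add2=6; issue ADD r0<-Add2 // r0:Add2,r1:1,r2:5,r3:Add1,r4:6,r5:2
cycle 12: CDB Add1=-1; issue ADD r1<-Add1 // r0:Add2,r1:Add1,r2:5,r3:-1,r4:6,r5:2

STATUS = TAG Add2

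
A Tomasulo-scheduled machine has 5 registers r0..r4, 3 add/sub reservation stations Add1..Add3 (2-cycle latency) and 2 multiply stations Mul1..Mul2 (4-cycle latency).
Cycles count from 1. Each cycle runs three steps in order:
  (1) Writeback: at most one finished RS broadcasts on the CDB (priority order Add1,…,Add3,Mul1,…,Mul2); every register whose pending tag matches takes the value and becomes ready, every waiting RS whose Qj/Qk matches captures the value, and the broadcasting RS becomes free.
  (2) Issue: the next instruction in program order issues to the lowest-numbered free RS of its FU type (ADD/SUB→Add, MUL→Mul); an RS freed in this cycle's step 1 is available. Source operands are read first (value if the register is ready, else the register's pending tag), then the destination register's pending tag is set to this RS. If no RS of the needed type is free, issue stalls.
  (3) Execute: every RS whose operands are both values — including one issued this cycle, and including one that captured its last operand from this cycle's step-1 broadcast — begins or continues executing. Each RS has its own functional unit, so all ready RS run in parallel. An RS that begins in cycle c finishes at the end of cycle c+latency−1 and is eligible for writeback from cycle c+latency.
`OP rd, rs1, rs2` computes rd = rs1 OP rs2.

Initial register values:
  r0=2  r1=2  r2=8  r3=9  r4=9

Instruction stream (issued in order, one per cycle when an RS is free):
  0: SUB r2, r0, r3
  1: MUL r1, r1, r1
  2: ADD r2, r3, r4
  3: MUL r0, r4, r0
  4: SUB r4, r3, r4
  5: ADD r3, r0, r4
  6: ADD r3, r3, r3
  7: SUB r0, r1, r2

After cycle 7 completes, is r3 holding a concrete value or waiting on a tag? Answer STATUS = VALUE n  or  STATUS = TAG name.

STATUS = TAG Add1

c1: issue SUB r2<-Add1 | r0:2,r1:2,r2:Add1,r3:9,r4:9
c2: issue MUL r1<-Mul1 | r0:2,r1:Mul1,r2:Add1,r3:9,r4:9
c3: CDB Add1=-7; issue ADD r2<-Add1 | r0:2,r1:Mul1,r2:Add1,r3:9,r4:9
c4: issue MUL r0<-Mul2 | r0:Mul2,r1:Mul1,r2:Add1,r3:9,r4:9
c5: CDB Add1=18; issue SUB r4<-Add1 | r0:Mul2,r1:Mul1,r2:18,r3:9,r4:Add1
c6: CDB Mul1=4; issue ADD r3<-Add2 | r0:Mul2,r1:4,r2:18,r3:Add2,r4:Add1
c7: CDB Add1=0; issue ADD r3<-Add1 | r0:Mul2,r1:4,r2:18,r3:Add1,r4:0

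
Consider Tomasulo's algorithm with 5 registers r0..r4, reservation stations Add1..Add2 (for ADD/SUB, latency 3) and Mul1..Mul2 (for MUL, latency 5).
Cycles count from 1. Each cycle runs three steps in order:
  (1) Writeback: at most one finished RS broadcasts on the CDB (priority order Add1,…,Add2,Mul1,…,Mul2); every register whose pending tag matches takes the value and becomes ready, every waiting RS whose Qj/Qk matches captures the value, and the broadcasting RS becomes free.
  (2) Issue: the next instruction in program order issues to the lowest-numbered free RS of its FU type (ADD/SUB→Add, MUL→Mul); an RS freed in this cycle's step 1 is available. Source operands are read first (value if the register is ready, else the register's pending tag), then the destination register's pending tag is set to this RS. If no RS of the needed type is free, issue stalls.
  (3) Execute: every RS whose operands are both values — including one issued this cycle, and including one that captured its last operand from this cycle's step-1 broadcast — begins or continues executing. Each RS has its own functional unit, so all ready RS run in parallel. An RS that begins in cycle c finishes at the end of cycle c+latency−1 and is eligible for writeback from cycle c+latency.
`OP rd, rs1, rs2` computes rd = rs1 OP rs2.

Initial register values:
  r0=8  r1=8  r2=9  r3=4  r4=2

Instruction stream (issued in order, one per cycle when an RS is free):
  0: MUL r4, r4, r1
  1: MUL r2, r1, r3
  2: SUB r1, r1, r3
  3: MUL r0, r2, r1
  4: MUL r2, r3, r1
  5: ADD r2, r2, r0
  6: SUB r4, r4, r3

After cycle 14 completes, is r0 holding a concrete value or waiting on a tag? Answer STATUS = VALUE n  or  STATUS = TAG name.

STATUS = VALUE 128

  c1: issue MUL r4<-Mul1  regs: r0:8,r1:8,r2:9,r3:4,r4:Mul1
  c2: issue MUL r2<-Mul2  regs: r0:8,r1:8,r2:Mul2,r3:4,r4:Mul1
  c3: issue SUB r1<-Add1  regs: r0:8,r1:Add1,r2:Mul2,r3:4,r4:Mul1
  c4: stall  regs: r0:8,r1:Add1,r2:Mul2,r3:4,r4:Mul1
  c5: stall  regs: r0:8,r1:Add1,r2:Mul2,r3:4,r4:Mul1
  c6: CDB Add1=4; stall  regs: r0:8,r1:4,r2:Mul2,r3:4,r4:Mul1
  c7: CDB Mul1=16; issue MUL r0<-Mul1  regs: r0:Mul1,r1:4,r2:Mul2,r3:4,r4:16
  c8: CDB Mul2=32; issue MUL r2<-Mul2  regs: r0:Mul1,r1:4,r2:Mul2,r3:4,r4:16
  c9: issue ADD r2<-Add1  regs: r0:Mul1,r1:4,r2:Add1,r3:4,r4:16
  c10: issue SUB r4<-Add2  regs: r0:Mul1,r1:4,r2:Add1,r3:4,r4:Add2
  c11: -  regs: r0:Mul1,r1:4,r2:Add1,r3:4,r4:Add2
  c12: -  regs: r0:Mul1,r1:4,r2:Add1,r3:4,r4:Add2
  c13: CDB Add2=12  regs: r0:Mul1,r1:4,r2:Add1,r3:4,r4:12
  c14: CDB Mul1=128  regs: r0:128,r1:4,r2:Add1,r3:4,r4:12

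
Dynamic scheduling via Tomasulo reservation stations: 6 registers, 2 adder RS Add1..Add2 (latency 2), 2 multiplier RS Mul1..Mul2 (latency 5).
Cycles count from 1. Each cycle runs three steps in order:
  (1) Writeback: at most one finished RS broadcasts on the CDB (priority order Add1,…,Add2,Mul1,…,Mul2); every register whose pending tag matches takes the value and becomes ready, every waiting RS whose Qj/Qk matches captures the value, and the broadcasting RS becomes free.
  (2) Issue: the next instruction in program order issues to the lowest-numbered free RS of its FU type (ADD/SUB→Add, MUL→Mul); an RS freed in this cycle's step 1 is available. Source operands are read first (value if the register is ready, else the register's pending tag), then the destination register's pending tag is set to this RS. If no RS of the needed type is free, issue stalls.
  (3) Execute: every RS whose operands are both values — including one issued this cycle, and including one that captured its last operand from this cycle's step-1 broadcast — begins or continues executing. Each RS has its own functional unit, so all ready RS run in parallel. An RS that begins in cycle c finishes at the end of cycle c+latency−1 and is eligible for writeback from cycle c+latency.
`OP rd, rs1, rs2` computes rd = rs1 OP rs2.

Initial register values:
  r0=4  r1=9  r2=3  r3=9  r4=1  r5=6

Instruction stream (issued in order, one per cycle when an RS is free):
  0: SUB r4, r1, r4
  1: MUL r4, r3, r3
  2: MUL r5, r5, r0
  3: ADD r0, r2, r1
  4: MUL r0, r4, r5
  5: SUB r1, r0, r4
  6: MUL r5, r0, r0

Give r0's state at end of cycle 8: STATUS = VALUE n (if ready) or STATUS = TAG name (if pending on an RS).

c1: issue SUB r4<-Add1 | r0:4,r1:9,r2:3,r3:9,r4:Add1,r5:6
c2: issue MUL r4<-Mul1 | r0:4,r1:9,r2:3,r3:9,r4:Mul1,r5:6
c3: CDB Add1=8; issue MUL r5<-Mul2 | r0:4,r1:9,r2:3,r3:9,r4:Mul1,r5:Mul2
c4: issue ADD r0<-Add1 | r0:Add1,r1:9,r2:3,r3:9,r4:Mul1,r5:Mul2
c5: stall | r0:Add1,r1:9,r2:3,r3:9,r4:Mul1,r5:Mul2
c6: CDB Add1=12; stall | r0:12,r1:9,r2:3,r3:9,r4:Mul1,r5:Mul2
c7: CDB Mul1=81; issue MUL r0<-Mul1 | r0:Mul1,r1:9,r2:3,r3:9,r4:81,r5:Mul2
c8: CDB Mul2=24; issue SUB r1<-Add1 | r0:Mul1,r1:Add1,r2:3,r3:9,r4:81,r5:24

STATUS = TAG Mul1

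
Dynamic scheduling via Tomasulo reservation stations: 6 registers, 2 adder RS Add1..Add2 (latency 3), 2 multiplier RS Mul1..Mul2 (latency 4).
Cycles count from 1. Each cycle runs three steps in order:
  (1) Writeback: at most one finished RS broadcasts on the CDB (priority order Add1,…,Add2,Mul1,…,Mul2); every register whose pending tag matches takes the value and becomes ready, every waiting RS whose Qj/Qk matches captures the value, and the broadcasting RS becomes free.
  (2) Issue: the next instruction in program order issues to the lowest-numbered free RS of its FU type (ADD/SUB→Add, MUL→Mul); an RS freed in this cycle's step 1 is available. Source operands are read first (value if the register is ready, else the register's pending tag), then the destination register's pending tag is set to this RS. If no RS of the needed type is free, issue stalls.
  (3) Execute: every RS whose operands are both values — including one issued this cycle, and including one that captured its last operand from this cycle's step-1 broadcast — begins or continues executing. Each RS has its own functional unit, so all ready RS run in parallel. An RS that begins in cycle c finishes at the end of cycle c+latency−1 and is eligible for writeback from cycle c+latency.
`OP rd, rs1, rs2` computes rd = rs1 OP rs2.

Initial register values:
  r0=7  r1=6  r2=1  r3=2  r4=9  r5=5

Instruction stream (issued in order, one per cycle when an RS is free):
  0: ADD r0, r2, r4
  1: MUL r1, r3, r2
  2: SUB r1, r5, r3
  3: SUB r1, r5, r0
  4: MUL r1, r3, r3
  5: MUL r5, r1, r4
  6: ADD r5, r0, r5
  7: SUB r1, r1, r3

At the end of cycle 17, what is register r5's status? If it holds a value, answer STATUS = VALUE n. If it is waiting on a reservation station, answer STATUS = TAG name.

STATUS = VALUE 46

  c1: issue ADD r0<-Add1  regs: r0:Add1,r1:6,r2:1,r3:2,r4:9,r5:5
  c2: issue MUL r1<-Mul1  regs: r0:Add1,r1:Mul1,r2:1,r3:2,r4:9,r5:5
  c3: issue SUB r1<-Add2  regs: r0:Add1,r1:Add2,r2:1,r3:2,r4:9,r5:5
  c4: CDB Add1=10; issue SUB r1<-Add1  regs: r0:10,r1:Add1,r2:1,r3:2,r4:9,r5:5
  c5: issue MUL r1<-Mul2  regs: r0:10,r1:Mul2,r2:1,r3:2,r4:9,r5:5
  c6: CDB Add2=3; stall  regs: r0:10,r1:Mul2,r2:1,r3:2,r4:9,r5:5
  c7: CDB Add1=-5; stall  regs: r0:10,r1:Mul2,r2:1,r3:2,r4:9,r5:5
  c8: CDB Mul1=2; issue MUL r5<-Mul1  regs: r0:10,r1:Mul2,r2:1,r3:2,r4:9,r5:Mul1
  c9: CDB Mul2=4; issue ADD r5<-Add1  regs: r0:10,r1:4,r2:1,r3:2,r4:9,r5:Add1
  c10: issue SUB r1<-Add2  regs: r0:10,r1:Add2,r2:1,r3:2,r4:9,r5:Add1
  c11: -  regs: r0:10,r1:Add2,r2:1,r3:2,r4:9,r5:Add1
  c12: -  regs: r0:10,r1:Add2,r2:1,r3:2,r4:9,r5:Add1
  c13: CDB Add2=2  regs: r0:10,r1:2,r2:1,r3:2,r4:9,r5:Add1
  c14: CDB Mul1=36  regs: r0:10,r1:2,r2:1,r3:2,r4:9,r5:Add1
  c15: -  regs: r0:10,r1:2,r2:1,r3:2,r4:9,r5:Add1
  c16: -  regs: r0:10,r1:2,r2:1,r3:2,r4:9,r5:Add1
  c17: CDB Add1=46  regs: r0:10,r1:2,r2:1,r3:2,r4:9,r5:46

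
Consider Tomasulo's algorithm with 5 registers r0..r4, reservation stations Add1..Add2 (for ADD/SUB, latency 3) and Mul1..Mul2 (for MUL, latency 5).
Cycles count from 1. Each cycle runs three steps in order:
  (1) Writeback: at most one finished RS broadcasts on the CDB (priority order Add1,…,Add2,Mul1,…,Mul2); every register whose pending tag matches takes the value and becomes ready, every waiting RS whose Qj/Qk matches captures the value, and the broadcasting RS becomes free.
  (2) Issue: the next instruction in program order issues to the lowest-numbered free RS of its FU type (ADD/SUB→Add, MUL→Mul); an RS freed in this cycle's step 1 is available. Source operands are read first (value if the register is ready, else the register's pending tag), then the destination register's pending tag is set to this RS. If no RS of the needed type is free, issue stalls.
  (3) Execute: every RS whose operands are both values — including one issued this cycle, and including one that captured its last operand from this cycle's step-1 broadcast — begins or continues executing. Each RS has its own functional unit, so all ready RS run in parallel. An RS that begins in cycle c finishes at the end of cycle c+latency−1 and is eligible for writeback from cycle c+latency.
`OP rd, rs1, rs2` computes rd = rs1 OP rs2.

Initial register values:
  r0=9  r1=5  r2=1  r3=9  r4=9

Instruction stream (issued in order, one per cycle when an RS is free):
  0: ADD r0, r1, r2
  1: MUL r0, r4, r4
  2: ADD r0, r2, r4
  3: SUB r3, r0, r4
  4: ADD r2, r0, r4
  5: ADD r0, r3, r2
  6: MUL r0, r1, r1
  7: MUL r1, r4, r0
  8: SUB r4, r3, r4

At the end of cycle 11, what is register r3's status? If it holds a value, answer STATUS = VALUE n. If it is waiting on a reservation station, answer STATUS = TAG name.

STATUS = VALUE 1

cycle 1: issue ADD r0<-Add1 // r0:Add1,r1:5,r2:1,r3:9,r4:9
cycle 2: issue MUL r0<-Mul1 // r0:Mul1,r1:5,r2:1,r3:9,r4:9
cycle 3: issue ADD r0<-Add2 // r0:Add2,r1:5,r2:1,r3:9,r4:9
cycle 4: CDB Add1=6; issue SUB r3<-Add1 // r0:Add2,r1:5,r2:1,r3:Add1,r4:9
cycle 5: stall // r0:Add2,r1:5,r2:1,r3:Add1,r4:9
cycle 6: CDB Add2=10; issue ADD r2<-Add2 // r0:10,r1:5,r2:Add2,r3:Add1,r4:9
cycle 7: CDB Mul1=81; stall // r0:10,r1:5,r2:Add2,r3:Add1,r4:9
cycle 8: stall // r0:10,r1:5,r2:Add2,r3:Add1,r4:9
cycle 9: CDB Add1=1; issue ADD r0<-Add1 // r0:Add1,r1:5,r2:Add2,r3:1,r4:9
cycle 10: CDB Add2=19; issue MUL r0<-Mul1 // r0:Mul1,r1:5,r2:19,r3:1,r4:9
cycle 11: issue MUL r1<-Mul2 // r0:Mul1,r1:Mul2,r2:19,r3:1,r4:9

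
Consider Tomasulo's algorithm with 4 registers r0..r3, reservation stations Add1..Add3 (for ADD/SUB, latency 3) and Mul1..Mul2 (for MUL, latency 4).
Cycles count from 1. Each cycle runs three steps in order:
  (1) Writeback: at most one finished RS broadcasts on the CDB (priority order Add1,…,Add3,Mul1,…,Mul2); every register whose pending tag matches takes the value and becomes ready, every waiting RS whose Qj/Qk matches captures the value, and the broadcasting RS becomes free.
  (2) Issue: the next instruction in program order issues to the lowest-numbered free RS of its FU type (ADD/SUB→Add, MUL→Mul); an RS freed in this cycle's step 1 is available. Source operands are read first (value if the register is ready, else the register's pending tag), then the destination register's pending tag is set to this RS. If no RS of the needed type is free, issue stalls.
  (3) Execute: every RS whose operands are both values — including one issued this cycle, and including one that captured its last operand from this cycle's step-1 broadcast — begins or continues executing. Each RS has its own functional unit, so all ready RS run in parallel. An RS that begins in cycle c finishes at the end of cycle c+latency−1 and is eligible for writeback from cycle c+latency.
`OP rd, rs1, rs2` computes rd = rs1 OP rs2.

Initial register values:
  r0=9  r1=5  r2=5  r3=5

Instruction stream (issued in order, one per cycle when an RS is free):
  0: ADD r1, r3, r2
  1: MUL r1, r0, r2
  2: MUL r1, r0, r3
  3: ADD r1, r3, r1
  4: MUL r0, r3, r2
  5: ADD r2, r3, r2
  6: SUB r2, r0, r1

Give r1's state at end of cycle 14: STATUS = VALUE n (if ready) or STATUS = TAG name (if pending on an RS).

  c1: issue ADD r1<-Add1  regs: r0:9,r1:Add1,r2:5,r3:5
  c2: issue MUL r1<-Mul1  regs: r0:9,r1:Mul1,r2:5,r3:5
  c3: issue MUL r1<-Mul2  regs: r0:9,r1:Mul2,r2:5,r3:5
  c4: CDB Add1=10; issue ADD r1<-Add1  regs: r0:9,r1:Add1,r2:5,r3:5
  c5: stall  regs: r0:9,r1:Add1,r2:5,r3:5
  c6: CDB Mul1=45; issue MUL r0<-Mul1  regs: r0:Mul1,r1:Add1,r2:5,r3:5
  c7: CDB Mul2=45; issue ADD r2<-Add2  regs: r0:Mul1,r1:Add1,r2:Add2,r3:5
  c8: issue SUB r2<-Add3  regs: r0:Mul1,r1:Add1,r2:Add3,r3:5
  c9: -  regs: r0:Mul1,r1:Add1,r2:Add3,r3:5
  c10: CDB Add1=50  regs: r0:Mul1,r1:50,r2:Add3,r3:5
  c11: CDB Add2=10  regs: r0:Mul1,r1:50,r2:Add3,r3:5
  c12: CDB Mul1=25  regs: r0:25,r1:50,r2:Add3,r3:5
  c13: -  regs: r0:25,r1:50,r2:Add3,r3:5
  c14: -  regs: r0:25,r1:50,r2:Add3,r3:5

STATUS = VALUE 50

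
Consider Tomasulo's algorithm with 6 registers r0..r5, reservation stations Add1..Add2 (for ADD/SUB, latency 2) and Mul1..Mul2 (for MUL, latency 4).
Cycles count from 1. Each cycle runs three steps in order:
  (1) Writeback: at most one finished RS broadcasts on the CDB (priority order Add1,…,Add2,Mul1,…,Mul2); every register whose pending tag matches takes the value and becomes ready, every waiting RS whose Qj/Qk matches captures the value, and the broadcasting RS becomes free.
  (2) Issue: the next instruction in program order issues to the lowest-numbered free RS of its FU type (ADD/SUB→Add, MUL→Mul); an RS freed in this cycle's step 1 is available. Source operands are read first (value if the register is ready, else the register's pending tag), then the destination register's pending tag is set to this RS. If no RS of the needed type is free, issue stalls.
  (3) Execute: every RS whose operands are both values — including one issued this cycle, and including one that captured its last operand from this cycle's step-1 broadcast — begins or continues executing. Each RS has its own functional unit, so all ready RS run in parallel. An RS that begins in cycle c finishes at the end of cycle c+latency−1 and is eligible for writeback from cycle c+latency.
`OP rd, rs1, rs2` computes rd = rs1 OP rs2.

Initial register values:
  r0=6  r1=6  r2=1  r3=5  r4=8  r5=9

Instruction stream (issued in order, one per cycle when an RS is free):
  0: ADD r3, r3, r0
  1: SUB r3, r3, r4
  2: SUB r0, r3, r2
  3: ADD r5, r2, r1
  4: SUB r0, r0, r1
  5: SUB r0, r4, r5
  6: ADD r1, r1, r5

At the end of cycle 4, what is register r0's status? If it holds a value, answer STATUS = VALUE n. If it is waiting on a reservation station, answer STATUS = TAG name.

  c1: issue ADD r3<-Add1  regs: r0:6,r1:6,r2:1,r3:Add1,r4:8,r5:9
  c2: issue SUB r3<-Add2  regs: r0:6,r1:6,r2:1,r3:Add2,r4:8,r5:9
  c3: CDB Add1=11; issue SUB r0<-Add1  regs: r0:Add1,r1:6,r2:1,r3:Add2,r4:8,r5:9
  c4: stall  regs: r0:Add1,r1:6,r2:1,r3:Add2,r4:8,r5:9

STATUS = TAG Add1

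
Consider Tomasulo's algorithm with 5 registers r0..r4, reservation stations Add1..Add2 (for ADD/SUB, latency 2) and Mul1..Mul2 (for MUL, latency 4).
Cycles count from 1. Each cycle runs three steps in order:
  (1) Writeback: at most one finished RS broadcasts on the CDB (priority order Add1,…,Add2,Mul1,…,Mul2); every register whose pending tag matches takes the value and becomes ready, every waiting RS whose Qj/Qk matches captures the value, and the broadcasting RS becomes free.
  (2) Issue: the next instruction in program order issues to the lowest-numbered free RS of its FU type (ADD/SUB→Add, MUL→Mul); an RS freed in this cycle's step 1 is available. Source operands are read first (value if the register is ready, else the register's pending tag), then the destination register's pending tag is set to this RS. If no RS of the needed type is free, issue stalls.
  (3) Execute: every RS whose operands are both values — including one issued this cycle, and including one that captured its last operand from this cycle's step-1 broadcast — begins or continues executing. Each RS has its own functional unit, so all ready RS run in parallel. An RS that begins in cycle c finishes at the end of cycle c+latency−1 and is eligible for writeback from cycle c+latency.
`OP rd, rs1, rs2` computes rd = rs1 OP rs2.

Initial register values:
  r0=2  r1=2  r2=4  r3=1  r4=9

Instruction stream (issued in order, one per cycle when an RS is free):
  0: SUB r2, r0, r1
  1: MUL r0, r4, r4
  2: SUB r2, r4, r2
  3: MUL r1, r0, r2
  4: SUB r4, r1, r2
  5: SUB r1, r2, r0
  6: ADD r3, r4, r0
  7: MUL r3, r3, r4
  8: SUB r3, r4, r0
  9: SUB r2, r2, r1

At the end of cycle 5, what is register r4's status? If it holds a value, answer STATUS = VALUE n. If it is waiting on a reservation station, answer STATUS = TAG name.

STATUS = TAG Add1

  c1: issue SUB r2<-Add1  regs: r0:2,r1:2,r2:Add1,r3:1,r4:9
  c2: issue MUL r0<-Mul1  regs: r0:Mul1,r1:2,r2:Add1,r3:1,r4:9
  c3: CDB Add1=0; issue SUB r2<-Add1  regs: r0:Mul1,r1:2,r2:Add1,r3:1,r4:9
  c4: issue MUL r1<-Mul2  regs: r0:Mul1,r1:Mul2,r2:Add1,r3:1,r4:9
  c5: CDB Add1=9; issue SUB r4<-Add1  regs: r0:Mul1,r1:Mul2,r2:9,r3:1,r4:Add1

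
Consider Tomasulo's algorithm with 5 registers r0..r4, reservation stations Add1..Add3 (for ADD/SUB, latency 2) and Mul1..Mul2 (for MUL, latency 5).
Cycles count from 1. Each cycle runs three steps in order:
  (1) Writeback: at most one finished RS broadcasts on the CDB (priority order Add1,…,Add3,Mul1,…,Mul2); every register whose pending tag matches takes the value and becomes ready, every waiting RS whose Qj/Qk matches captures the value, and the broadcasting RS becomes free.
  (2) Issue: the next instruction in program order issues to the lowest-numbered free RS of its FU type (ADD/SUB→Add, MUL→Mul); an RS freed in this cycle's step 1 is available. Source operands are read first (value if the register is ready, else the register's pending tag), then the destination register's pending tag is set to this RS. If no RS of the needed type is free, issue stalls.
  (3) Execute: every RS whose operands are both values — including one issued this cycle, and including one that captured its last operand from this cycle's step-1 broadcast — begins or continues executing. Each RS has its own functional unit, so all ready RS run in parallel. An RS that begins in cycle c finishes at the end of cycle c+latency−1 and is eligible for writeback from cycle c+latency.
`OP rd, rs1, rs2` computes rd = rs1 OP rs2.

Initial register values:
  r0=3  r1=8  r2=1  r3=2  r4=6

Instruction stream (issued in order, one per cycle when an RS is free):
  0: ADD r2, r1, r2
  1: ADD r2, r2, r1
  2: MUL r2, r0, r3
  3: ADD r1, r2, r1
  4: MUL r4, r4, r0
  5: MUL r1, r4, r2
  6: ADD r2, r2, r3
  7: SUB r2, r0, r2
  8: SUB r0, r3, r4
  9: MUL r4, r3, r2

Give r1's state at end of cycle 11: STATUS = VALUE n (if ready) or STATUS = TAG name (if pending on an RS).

c1: issue ADD r2<-Add1 | r0:3,r1:8,r2:Add1,r3:2,r4:6
c2: issue ADD r2<-Add2 | r0:3,r1:8,r2:Add2,r3:2,r4:6
c3: CDB Add1=9; issue MUL r2<-Mul1 | r0:3,r1:8,r2:Mul1,r3:2,r4:6
c4: issue ADD r1<-Add1 | r0:3,r1:Add1,r2:Mul1,r3:2,r4:6
c5: CDB Add2=17; issue MUL r4<-Mul2 | r0:3,r1:Add1,r2:Mul1,r3:2,r4:Mul2
c6: stall | r0:3,r1:Add1,r2:Mul1,r3:2,r4:Mul2
c7: stall | r0:3,r1:Add1,r2:Mul1,r3:2,r4:Mul2
c8: CDB Mul1=6; issue MUL r1<-Mul1 | r0:3,r1:Mul1,r2:6,r3:2,r4:Mul2
c9: issue ADD r2<-Add2 | r0:3,r1:Mul1,r2:Add2,r3:2,r4:Mul2
c10: CDB Add1=14; issue SUB r2<-Add1 | r0:3,r1:Mul1,r2:Add1,r3:2,r4:Mul2
c11: CDB Add2=8; issue SUB r0<-Add2 | r0:Add2,r1:Mul1,r2:Add1,r3:2,r4:Mul2

STATUS = TAG Mul1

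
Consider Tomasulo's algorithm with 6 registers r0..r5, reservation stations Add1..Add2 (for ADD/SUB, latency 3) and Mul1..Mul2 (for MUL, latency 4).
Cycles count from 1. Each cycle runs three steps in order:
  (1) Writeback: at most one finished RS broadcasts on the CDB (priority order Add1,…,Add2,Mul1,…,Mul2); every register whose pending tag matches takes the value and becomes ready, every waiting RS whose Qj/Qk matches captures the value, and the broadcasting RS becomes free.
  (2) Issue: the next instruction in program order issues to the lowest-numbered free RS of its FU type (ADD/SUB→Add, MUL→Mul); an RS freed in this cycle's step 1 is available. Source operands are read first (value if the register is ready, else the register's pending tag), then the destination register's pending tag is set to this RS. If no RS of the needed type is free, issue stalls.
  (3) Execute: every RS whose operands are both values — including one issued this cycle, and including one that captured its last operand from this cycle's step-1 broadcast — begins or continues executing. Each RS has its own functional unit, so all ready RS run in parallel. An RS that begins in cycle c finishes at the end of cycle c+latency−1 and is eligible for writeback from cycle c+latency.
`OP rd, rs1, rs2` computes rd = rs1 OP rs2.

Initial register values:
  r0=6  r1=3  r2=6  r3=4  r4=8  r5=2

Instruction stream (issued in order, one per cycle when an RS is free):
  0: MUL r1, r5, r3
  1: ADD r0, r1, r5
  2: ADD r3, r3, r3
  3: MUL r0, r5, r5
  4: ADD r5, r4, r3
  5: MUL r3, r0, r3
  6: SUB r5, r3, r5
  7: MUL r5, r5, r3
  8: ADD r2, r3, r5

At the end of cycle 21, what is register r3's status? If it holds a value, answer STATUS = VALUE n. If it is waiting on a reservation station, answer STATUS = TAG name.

  c1: issue MUL r1<-Mul1  regs: r0:6,r1:Mul1,r2:6,r3:4,r4:8,r5:2
  c2: issue ADD r0<-Add1  regs: r0:Add1,r1:Mul1,r2:6,r3:4,r4:8,r5:2
  c3: issue ADD r3<-Add2  regs: r0:Add1,r1:Mul1,r2:6,r3:Add2,r4:8,r5:2
  c4: issue MUL r0<-Mul2  regs: r0:Mul2,r1:Mul1,r2:6,r3:Add2,r4:8,r5:2
  c5: CDB Mul1=8; stall  regs: r0:Mul2,r1:8,r2:6,r3:Add2,r4:8,r5:2
  c6: CDB Add2=8; issue ADD r5<-Add2  regs: r0:Mul2,r1:8,r2:6,r3:8,r4:8,r5:Add2
  c7: issue MUL r3<-Mul1  regs: r0:Mul2,r1:8,r2:6,r3:Mul1,r4:8,r5:Add2
  c8: CDB Add1=10; issue SUB r5<-Add1  regs: r0:Mul2,r1:8,r2:6,r3:Mul1,r4:8,r5:Add1
  c9: CDB Add2=16; stall  regs: r0:Mul2,r1:8,r2:6,r3:Mul1,r4:8,r5:Add1
  c10: CDB Mul2=4; issue MUL r5<-Mul2  regs: r0:4,r1:8,r2:6,r3:Mul1,r4:8,r5:Mul2
  c11: issue ADD r2<-Add2  regs: r0:4,r1:8,r2:Add2,r3:Mul1,r4:8,r5:Mul2
  c12: -  regs: r0:4,r1:8,r2:Add2,r3:Mul1,r4:8,r5:Mul2
  c13: -  regs: r0:4,r1:8,r2:Add2,r3:Mul1,r4:8,r5:Mul2
  c14: CDB Mul1=32  regs: r0:4,r1:8,r2:Add2,r3:32,r4:8,r5:Mul2
  c15: -  regs: r0:4,r1:8,r2:Add2,r3:32,r4:8,r5:Mul2
  c16: -  regs: r0:4,r1:8,r2:Add2,r3:32,r4:8,r5:Mul2
  c17: CDB Add1=16  regs: r0:4,r1:8,r2:Add2,r3:32,r4:8,r5:Mul2
  c18: -  regs: r0:4,r1:8,r2:Add2,r3:32,r4:8,r5:Mul2
  c19: -  regs: r0:4,r1:8,r2:Add2,r3:32,r4:8,r5:Mul2
  c20: -  regs: r0:4,r1:8,r2:Add2,r3:32,r4:8,r5:Mul2
  c21: CDB Mul2=512  regs: r0:4,r1:8,r2:Add2,r3:32,r4:8,r5:512

STATUS = VALUE 32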